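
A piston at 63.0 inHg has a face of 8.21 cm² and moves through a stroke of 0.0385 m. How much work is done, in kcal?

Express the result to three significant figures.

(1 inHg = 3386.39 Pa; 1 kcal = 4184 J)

0.00161 kcal

63.0 inHg → 213343 Pa
8.21 cm² → 8.21×10⁻⁴ m²
F = P × A = 213343 × 8.21×10⁻⁴ = 175.155 N
W = F × d = 175.155 × 0.0385 = 6.74347 J
In kcal: 6.74347 / 4184 = 0.00161173 kcal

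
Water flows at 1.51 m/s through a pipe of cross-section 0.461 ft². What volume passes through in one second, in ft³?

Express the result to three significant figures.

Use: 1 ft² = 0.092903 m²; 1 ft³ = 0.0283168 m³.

2.28 ft³

0.461 ft² × 0.092903 → 0.0428283 m²
V = v × A × t = 1.51 m/s × 0.0428283 m² × 1 s = 0.0646707 m³
0.0646707 m³ ÷ (0.0283168 m³/ft³) = 2.28383 ft³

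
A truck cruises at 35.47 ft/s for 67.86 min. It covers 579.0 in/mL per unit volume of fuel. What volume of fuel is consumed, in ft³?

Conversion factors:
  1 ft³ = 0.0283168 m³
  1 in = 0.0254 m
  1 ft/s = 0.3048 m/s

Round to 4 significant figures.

0.1057 ft³

35.47 ft/s → 10.8113 m/s
67.86 min → 4071.6 s
d = v × t = 10.8113 × 4071.6 = 44019.3 m
579.0 in/mL → 1.47066×10⁷ m/m³
V = d / (distance per unit fuel) = 44019.3 / 1.47066×10⁷ = 0.00299317 m³
In ft³: 0.00299317 / 0.0283168 = 0.105703 ft³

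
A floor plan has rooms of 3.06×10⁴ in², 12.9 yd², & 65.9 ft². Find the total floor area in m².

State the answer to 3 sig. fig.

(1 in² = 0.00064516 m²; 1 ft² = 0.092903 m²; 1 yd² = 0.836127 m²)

3.06×10⁴ in² × 0.00064516 → 19.7419 m²
12.9 yd² × 0.836127 → 10.786 m²
65.9 ft² × 0.092903 → 6.12231 m²
Sum: 19.7419 + 10.786 + 6.12231 = 36.6502 m²

36.7 m²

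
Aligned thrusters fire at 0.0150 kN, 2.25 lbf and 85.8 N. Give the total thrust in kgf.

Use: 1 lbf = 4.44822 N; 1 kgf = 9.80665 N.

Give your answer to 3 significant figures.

11.3 kgf

0.0150 kN × 1000 = 15 N
2.25 lbf × 4.44822 = 10.0085 N
85.8 N (already N)
Sum: 15 + 10.0085 + 85.8 = 110.808 N
In kgf: 110.808 / 9.80665 = 11.2993 kgf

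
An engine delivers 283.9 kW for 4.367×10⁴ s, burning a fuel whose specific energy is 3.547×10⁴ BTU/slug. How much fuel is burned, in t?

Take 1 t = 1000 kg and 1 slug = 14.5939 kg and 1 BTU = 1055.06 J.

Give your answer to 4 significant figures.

283.9 kW → 283900 W
E = P × t = 283900 × 43670 = 1.23979×10¹⁰ J
3.547×10⁴ BTU/slug → 2.56429×10⁶ J/kg
m = E / e_s = 1.23979×10¹⁰ / 2.56429×10⁶ = 4834.83 kg
In t: 4834.83 / 1000 = 4.83483 t

4.835 t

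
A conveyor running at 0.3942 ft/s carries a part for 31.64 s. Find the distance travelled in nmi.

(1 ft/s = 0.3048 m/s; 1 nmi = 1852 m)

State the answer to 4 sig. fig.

0.002053 nmi

0.3942 ft/s × 0.3048 = 0.120152 m/s
d = v × t = 0.120152 m/s × 31.64 s = 3.80161 m
3.80161 m ÷ (1852 m/nmi) = 0.00205271 nmi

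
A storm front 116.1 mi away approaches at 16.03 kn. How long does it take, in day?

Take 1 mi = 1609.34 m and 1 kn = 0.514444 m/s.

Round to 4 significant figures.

0.2622 day

116.1 mi × 1609.34 → 186844 m
16.03 kn × 0.514444 → 8.24654 m/s
t = d / v = 186844 m / 8.24654 m/s = 22657.3 s
22657.3 s ÷ (86400 s/day) = 0.262237 day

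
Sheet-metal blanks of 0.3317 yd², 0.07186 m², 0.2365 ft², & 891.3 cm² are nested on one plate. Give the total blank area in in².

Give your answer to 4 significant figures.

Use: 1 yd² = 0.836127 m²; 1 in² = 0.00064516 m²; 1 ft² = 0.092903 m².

0.3317 yd² × 0.836127 → 0.277343 m²
0.07186 m² (already m²)
0.2365 ft² × 0.092903 → 0.0219716 m²
891.3 cm² × 0.0001 → 0.08913 m²
Sum: 0.277343 + 0.07186 + 0.0219716 + 0.08913 = 0.460305 m²
In in²: 0.460305 / 0.00064516 = 713.474 in²

713.5 in²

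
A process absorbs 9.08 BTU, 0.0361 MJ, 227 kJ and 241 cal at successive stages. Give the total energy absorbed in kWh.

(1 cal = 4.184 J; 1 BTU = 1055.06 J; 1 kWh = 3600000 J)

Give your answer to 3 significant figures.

0.0760 kWh

9.08 BTU × 1055.06 = 9579.94 J
0.0361 MJ × 1000000 = 36100 J
227 kJ × 1000 = 227000 J
241 cal × 4.184 = 1008.34 J
Combined: 9579.94 + 36100 + 227000 + 1008.34 = 273688 J
In kWh: 273688 / 3600000 = 0.0760244 kWh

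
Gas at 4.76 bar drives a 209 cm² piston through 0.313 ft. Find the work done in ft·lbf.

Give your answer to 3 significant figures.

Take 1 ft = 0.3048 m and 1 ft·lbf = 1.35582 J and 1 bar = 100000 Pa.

700 ft·lbf

4.76 bar → 476000 Pa
209 cm² → 0.0209 m²
F = P × A = 476000 × 0.0209 = 9948.4 N
0.313 ft → 0.0954024 m
W = F × d = 9948.4 × 0.0954024 = 949.101 J
In ft·lbf: 949.101 / 1.35582 = 700.02 ft·lbf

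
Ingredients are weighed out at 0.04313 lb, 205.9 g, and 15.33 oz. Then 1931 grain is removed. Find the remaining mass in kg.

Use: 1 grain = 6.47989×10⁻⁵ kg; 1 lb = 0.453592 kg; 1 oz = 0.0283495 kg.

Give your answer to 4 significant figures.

0.04313 lb × 0.453592 = 0.0195634 kg
205.9 g × 0.001 = 0.2059 kg
15.33 oz × 0.0283495 = 0.434598 kg
1931 grain × 6.47989×10⁻⁵ = 0.125127 kg
Result: 0.0195634 + 0.2059 + 0.434598 − 0.125127 = 0.534934 kg

0.5349 kg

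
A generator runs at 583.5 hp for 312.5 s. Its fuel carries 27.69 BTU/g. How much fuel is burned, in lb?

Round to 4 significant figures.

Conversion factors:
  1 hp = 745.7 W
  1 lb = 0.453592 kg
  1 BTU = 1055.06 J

583.5 hp → 435116 W
E = P × t = 435116 × 312.5 = 1.35974×10⁸ J
27.69 BTU/g → 2.92146×10⁷ J/kg
m = E / e_s = 1.35974×10⁸ / 2.92146×10⁷ = 4.65432 kg
In lb: 4.65432 / 0.453592 = 10.261 lb

10.26 lb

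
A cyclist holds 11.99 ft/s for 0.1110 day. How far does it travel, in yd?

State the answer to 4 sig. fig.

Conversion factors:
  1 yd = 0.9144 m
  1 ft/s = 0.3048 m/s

11.99 ft/s × 0.3048 → 3.65455 m/s
0.1110 day × 86400 → 9590.4 s
d = v × t = 3.65455 m/s × 9590.4 s = 35048.6 m
35048.6 m ÷ (0.9144 m/yd) = 38329.6 yd

3.833×10⁴ yd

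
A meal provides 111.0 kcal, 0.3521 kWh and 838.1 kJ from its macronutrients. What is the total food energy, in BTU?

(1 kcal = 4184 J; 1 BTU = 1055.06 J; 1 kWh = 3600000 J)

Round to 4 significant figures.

111.0 kcal × 4184 = 464424 J
0.3521 kWh × 3600000 = 1.26756×10⁶ J
838.1 kJ × 1000 = 838100 J
Combined: 464424 + 1.26756×10⁶ + 838100 = 2.57008×10⁶ J
In BTU: 2.57008×10⁶ / 1055.06 = 2435.96 BTU

2436 BTU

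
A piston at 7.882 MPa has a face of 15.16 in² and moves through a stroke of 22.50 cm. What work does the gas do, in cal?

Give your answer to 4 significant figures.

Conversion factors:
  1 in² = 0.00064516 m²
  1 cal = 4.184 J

4146 cal

7.882 MPa → 7.882×10⁶ Pa
15.16 in² → 0.00978063 m²
F = P × A = 7.882×10⁶ × 0.00978063 = 77090.9 N
22.50 cm → 0.225 m
W = F × d = 77090.9 × 0.225 = 17345.5 J
In cal: 17345.5 / 4.184 = 4145.67 cal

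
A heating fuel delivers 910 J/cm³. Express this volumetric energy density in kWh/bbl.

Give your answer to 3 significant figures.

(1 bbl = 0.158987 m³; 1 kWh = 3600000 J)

910 J/cm³ ÷ 10⁻⁶ m³/cm³ = 9.1×10⁸ J/m³
9.1×10⁸ J/m³ ÷ 3600000 J/kWh × 0.158987 m³/bbl = 40.1884 kWh/bbl

40.2 kWh/bbl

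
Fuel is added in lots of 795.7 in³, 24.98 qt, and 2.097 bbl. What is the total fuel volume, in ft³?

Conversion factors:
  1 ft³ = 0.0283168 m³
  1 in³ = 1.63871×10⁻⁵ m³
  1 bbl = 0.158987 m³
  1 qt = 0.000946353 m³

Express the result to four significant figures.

13.07 ft³

795.7 in³ × 1.63871×10⁻⁵ → 0.0130392 m³
24.98 qt × 0.000946353 → 0.0236399 m³
2.097 bbl × 0.158987 → 0.333396 m³
Combined: 0.0130392 + 0.0236399 + 0.333396 = 0.370075 m³
In ft³: 0.370075 / 0.0283168 = 13.0691 ft³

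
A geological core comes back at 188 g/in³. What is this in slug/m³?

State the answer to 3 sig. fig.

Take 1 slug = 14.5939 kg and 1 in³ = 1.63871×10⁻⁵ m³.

786 slug/m³

188 g/in³ × 0.001 kg/g ÷ 1.63871×10⁻⁵ m³/in³ = 11472.4 kg/m³
11472.4 kg/m³ ÷ 14.5939 kg/slug = 786.109 slug/m³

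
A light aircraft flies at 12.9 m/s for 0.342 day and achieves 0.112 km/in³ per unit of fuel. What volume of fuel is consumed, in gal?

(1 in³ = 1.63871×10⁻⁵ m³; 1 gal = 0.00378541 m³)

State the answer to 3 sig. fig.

14.7 gal

0.342 day → 29548.8 s
d = v × t = 12.9 × 29548.8 = 381180 m
0.112 km/in³ → 6.83464×10⁶ m/m³
V = d / (distance per unit fuel) = 381180 / 6.83464×10⁶ = 0.0557718 m³
In gal: 0.0557718 / 0.00378541 = 14.7334 gal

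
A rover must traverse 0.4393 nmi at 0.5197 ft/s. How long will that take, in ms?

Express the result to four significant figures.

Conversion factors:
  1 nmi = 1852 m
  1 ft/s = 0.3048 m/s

5.136×10⁶ ms

0.4393 nmi × 1852 → 813.584 m
0.5197 ft/s × 0.3048 → 0.158405 m/s
t = d / v = 813.584 m / 0.158405 m/s = 5136.1 s
5136.1 s ÷ (0.001 s/ms) = 5.1361×10⁶ ms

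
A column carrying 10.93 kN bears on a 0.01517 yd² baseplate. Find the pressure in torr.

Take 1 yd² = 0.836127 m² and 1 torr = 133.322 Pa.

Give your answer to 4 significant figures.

6463 torr

10.93 kN × 1000 = 10930 N
0.01517 yd² × 0.836127 = 0.012684 m²
P = F / A = 10930 N / 0.012684 m² = 861716 Pa
861716 Pa ÷ (133.322 Pa/torr) = 6463.42 torr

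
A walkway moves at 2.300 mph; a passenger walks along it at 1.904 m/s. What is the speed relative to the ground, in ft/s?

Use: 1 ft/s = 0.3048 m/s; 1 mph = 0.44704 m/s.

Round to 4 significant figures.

9.620 ft/s

2.300 mph × 0.44704 = 1.02819 m/s
1.904 m/s (already m/s)
Sum: 1.02819 + 1.904 = 2.93219 m/s
In ft/s: 2.93219 / 0.3048 = 9.62005 ft/s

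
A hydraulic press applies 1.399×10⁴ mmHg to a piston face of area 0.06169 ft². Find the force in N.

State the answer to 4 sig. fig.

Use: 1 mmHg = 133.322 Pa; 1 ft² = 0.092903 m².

1.399×10⁴ mmHg × 133.322 = 1.86517×10⁶ Pa
0.06169 ft² × 0.092903 = 0.00573119 m²
F = P × A = 1.86517×10⁶ Pa × 0.00573119 m² = 10689.6 N

1.069×10⁴ N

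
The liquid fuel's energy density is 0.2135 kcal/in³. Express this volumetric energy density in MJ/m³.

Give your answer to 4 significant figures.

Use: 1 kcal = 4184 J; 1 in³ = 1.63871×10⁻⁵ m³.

0.2135 kcal/in³ × 4184 J/kcal ÷ 1.63871×10⁻⁵ m³/in³ = 5.45114×10⁷ J/m³
5.45114×10⁷ J/m³ ÷ 1000000 J/MJ = 54.5114 MJ/m³

54.51 MJ/m³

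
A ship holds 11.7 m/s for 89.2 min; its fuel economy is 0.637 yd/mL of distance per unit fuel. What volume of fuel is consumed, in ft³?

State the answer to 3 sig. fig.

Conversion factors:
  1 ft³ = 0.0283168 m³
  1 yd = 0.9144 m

89.2 min → 5352 s
d = v × t = 11.7 × 5352 = 62618.4 m
0.637 yd/mL → 582473 m/m³
V = d / (distance per unit fuel) = 62618.4 / 582473 = 0.107504 m³
In ft³: 0.107504 / 0.0283168 = 3.79647 ft³

3.80 ft³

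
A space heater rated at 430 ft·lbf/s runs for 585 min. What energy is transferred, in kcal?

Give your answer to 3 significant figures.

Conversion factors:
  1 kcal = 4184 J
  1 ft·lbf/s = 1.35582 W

430 ft·lbf/s × 1.35582 = 583.003 W
585 min × 60 = 35100 s
E = P × t = 583.003 W × 35100 s = 2.04634×10⁷ J
2.04634×10⁷ J ÷ (4184 J/kcal) = 4890.87 kcal

4890 kcal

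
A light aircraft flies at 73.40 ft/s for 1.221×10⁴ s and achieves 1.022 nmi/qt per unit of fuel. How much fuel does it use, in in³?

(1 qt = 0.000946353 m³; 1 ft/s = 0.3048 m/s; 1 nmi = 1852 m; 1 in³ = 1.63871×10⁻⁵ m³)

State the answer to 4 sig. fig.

8335 in³

73.40 ft/s → 22.3723 m/s
d = v × t = 22.3723 × 12210 = 273166 m
1.022 nmi/qt → 2.00004×10⁶ m/m³
V = d / (distance per unit fuel) = 273166 / 2.00004×10⁶ = 0.13658 m³
In in³: 0.13658 / 1.63871×10⁻⁵ = 8334.6 in³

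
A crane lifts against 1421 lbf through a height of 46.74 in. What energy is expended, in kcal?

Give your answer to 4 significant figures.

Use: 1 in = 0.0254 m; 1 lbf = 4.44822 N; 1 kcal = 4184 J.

1.794 kcal

1421 lbf × 4.44822 = 6320.92 N
46.74 in × 0.0254 = 1.1872 m
W = F × d = 6320.92 N × 1.1872 m = 7504.2 J
7504.2 J ÷ (4184 J/kcal) = 1.79355 kcal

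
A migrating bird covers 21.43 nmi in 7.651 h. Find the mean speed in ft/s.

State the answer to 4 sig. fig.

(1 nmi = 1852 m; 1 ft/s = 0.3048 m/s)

21.43 nmi × 1852 → 39688.4 m
7.651 h × 3600 → 27543.6 s
v = d / t = 39688.4 m / 27543.6 s = 1.44093 m/s
1.44093 m/s ÷ (0.3048 m/s/ft/s) = 4.72746 ft/s

4.727 ft/s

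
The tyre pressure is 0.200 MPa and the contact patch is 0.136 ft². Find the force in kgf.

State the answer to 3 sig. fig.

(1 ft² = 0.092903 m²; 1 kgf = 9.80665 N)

0.200 MPa × 1000000 = 200000 Pa
0.136 ft² × 0.092903 = 0.0126348 m²
F = P × A = 200000 Pa × 0.0126348 m² = 2526.96 N
2526.96 N ÷ (9.80665 N/kgf) = 257.678 kgf

258 kgf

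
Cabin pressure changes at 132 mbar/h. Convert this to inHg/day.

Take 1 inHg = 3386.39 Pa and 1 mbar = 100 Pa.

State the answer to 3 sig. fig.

93.6 inHg/day

132 mbar/h × 100 Pa/mbar ÷ 3600 s/h = 3.66667 Pa/s
3.66667 Pa/s ÷ 3386.39 Pa/inHg × 86400 s/day = 93.551 inHg/day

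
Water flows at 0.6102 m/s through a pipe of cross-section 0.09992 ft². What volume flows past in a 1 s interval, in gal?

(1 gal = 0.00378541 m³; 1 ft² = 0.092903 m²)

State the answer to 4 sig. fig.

1.496 gal

0.09992 ft² × 0.092903 = 0.00928287 m²
V = v × A × t = 0.6102 m/s × 0.00928287 m² × 1 s = 0.00566441 m³
0.00566441 m³ ÷ (0.00378541 m³/gal) = 1.49638 gal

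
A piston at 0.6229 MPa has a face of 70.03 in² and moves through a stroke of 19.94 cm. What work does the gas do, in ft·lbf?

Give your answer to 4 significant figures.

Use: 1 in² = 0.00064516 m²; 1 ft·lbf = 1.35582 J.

0.6229 MPa → 622900 Pa
70.03 in² → 0.0451806 m²
F = P × A = 622900 × 0.0451806 = 28143 N
19.94 cm → 0.1994 m
W = F × d = 28143 × 0.1994 = 5611.71 J
In ft·lbf: 5611.71 / 1.35582 = 4138.98 ft·lbf

4139 ft·lbf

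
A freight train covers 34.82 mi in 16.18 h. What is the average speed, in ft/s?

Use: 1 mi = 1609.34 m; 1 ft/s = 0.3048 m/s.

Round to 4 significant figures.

34.82 mi × 1609.34 → 56037.2 m
16.18 h × 3600 → 58248 s
v = d / t = 56037.2 m / 58248 s = 0.962045 m/s
0.962045 m/s ÷ (0.3048 m/s/ft/s) = 3.15632 ft/s

3.156 ft/s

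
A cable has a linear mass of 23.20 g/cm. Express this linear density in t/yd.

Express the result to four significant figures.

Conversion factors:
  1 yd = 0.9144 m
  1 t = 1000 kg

23.20 g/cm × 0.001 kg/g ÷ 0.01 m/cm = 2.32 kg/m
2.32 kg/m ÷ 1000 kg/t × 0.9144 m/yd = 0.00212141 t/yd

0.002121 t/yd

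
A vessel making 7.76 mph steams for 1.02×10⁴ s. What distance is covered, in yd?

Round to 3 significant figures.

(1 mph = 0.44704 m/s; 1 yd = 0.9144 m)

3.87×10⁴ yd

7.76 mph × 0.44704 → 3.46903 m/s
d = v × t = 3.46903 m/s × 10200 s = 35384.1 m
35384.1 m ÷ (0.9144 m/yd) = 38696.5 yd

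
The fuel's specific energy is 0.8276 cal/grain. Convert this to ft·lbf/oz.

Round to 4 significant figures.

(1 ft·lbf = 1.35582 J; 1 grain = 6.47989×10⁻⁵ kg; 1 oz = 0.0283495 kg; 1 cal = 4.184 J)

1117 ft·lbf/oz

0.8276 cal/grain × 4.184 J/cal ÷ 6.47989×10⁻⁵ kg/grain = 53437.3 J/kg
53437.3 J/kg ÷ 1.35582 J/ft·lbf × 0.0283495 kg/oz = 1117.35 ft·lbf/oz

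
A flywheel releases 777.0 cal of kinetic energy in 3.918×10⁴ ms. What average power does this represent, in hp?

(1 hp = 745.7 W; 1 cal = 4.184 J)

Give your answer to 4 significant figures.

0.1113 hp

777.0 cal × 4.184 → 3250.97 J
3.918×10⁴ ms × 0.001 → 39.18 s
P = E / t = 3250.97 J / 39.18 s = 82.9752 W
82.9752 W ÷ (745.7 W/hp) = 0.111272 hp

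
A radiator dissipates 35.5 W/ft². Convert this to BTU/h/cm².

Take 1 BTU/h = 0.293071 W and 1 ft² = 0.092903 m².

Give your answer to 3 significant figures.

0.130 BTU/h/cm²

35.5 W/ft² ÷ 0.092903 m²/ft² = 382.119 W/m²
382.119 W/m² ÷ 0.293071 W/BTU/h × 0.0001 m²/cm² = 0.130384 BTU/h/cm²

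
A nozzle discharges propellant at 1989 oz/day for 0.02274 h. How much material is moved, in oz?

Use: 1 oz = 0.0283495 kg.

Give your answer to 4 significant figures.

1.885 oz

1989 oz/day → 6.52629×10⁻⁴ kg/s
0.02274 h → 81.864 s
m = ṁ × t = 6.52629×10⁻⁴ × 81.864 = 0.0534268 kg
In oz: 0.0534268 / 0.0283495 = 1.88458 oz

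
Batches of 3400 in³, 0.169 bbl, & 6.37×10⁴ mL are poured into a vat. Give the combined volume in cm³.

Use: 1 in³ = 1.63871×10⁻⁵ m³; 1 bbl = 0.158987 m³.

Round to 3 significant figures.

1.46×10⁵ cm³

3400 in³ × 1.63871×10⁻⁵ = 0.0557161 m³
0.169 bbl × 0.158987 = 0.0268688 m³
6.37×10⁴ mL × 10⁻⁶ = 0.0637 m³
Sum: 0.0557161 + 0.0268688 + 0.0637 = 0.146285 m³
In cm³: 0.146285 / 10⁻⁶ = 146285 cm³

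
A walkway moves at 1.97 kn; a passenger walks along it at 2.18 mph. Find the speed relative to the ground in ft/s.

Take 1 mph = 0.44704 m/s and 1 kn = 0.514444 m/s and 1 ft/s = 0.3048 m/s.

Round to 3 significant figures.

6.52 ft/s

1.97 kn × 0.514444 = 1.01345 m/s
2.18 mph × 0.44704 = 0.974547 m/s
Combined: 1.01345 + 0.974547 = 1.988 m/s
In ft/s: 1.988 / 0.3048 = 6.52231 ft/s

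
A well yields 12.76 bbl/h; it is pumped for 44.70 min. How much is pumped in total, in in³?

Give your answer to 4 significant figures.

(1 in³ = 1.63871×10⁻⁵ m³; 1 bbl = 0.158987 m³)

12.76 bbl/h → 5.63521×10⁻⁴ m³/s
44.70 min → 2682 s
V = Q × t = 5.63521×10⁻⁴ × 2682 = 1.51136 m³
In in³: 1.51136 / 1.63871×10⁻⁵ = 92228.6 in³

9.223×10⁴ in³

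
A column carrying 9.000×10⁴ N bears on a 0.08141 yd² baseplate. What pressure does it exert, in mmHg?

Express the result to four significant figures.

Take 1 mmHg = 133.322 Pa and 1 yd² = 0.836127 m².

9917 mmHg

0.08141 yd² × 0.836127 = 0.0680691 m²
P = F / A = 90000 N / 0.0680691 m² = 1.32219×10⁶ Pa
1.32219×10⁶ Pa ÷ (133.322 Pa/mmHg) = 9917.27 mmHg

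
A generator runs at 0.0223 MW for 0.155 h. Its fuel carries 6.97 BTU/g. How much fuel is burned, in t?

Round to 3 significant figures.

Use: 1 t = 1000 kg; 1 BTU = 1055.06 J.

0.00169 t

0.0223 MW → 22300 W
0.155 h → 558 s
E = P × t = 22300 × 558 = 1.24434×10⁷ J
6.97 BTU/g → 7.35377×10⁶ J/kg
m = E / e_s = 1.24434×10⁷ / 7.35377×10⁶ = 1.69211 kg
In t: 1.69211 / 1000 = 0.00169211 t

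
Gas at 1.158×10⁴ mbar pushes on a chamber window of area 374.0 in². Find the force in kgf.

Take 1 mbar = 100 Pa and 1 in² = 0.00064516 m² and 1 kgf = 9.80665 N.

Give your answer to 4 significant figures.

2.849×10⁴ kgf

1.158×10⁴ mbar × 100 = 1.158×10⁶ Pa
374.0 in² × 0.00064516 = 0.24129 m²
F = P × A = 1.158×10⁶ Pa × 0.24129 m² = 279414 N
279414 N ÷ (9.80665 N/kgf) = 28492.3 kgf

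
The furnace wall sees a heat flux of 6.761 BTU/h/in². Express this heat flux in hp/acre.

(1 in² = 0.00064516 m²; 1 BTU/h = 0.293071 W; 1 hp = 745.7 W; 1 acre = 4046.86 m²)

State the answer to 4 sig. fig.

1.667×10⁴ hp/acre

6.761 BTU/h/in² × 0.293071 W/BTU/h ÷ 0.00064516 m²/in² = 3071.26 W/m²
3071.26 W/m² ÷ 745.7 W/hp × 4046.86 m²/acre = 16667.5 hp/acre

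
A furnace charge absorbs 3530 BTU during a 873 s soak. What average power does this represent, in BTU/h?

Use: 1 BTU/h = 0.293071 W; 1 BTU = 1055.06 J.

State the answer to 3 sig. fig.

1.46×10⁴ BTU/h

3530 BTU × 1055.06 = 3.72436×10⁶ J
P = E / t = 3.72436×10⁶ J / 873 s = 4266.16 W
4266.16 W ÷ (0.293071 W/BTU/h) = 14556.7 BTU/h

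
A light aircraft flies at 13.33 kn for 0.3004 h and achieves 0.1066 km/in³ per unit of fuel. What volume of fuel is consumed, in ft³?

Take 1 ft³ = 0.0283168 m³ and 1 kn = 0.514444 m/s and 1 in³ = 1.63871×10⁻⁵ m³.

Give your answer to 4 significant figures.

0.04026 ft³

13.33 kn → 6.85754 m/s
0.3004 h → 1081.44 s
d = v × t = 6.85754 × 1081.44 = 7416.02 m
0.1066 km/in³ → 6.50512×10⁶ m/m³
V = d / (distance per unit fuel) = 7416.02 / 6.50512×10⁶ = 0.00114003 m³
In ft³: 0.00114003 / 0.0283168 = 0.0402598 ft³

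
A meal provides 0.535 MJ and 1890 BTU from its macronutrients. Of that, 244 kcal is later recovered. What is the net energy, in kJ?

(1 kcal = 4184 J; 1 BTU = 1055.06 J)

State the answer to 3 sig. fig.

1510 kJ

0.535 MJ × 1000000 = 535000 J
1890 BTU × 1055.06 = 1.99406×10⁶ J
244 kcal × 4184 = 1.0209×10⁶ J
Sum: 535000 + 1.99406×10⁶ − 1.0209×10⁶ = 1.50816×10⁶ J
In kJ: 1.50816×10⁶ / 1000 = 1508.16 kJ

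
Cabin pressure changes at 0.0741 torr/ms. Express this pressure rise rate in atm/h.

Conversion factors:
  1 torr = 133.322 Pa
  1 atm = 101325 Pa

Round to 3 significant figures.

351 atm/h

0.0741 torr/ms × 133.322 Pa/torr ÷ 0.001 s/ms = 9879.16 Pa/s
9879.16 Pa/s ÷ 101325 Pa/atm × 3600 s/h = 350.999 atm/h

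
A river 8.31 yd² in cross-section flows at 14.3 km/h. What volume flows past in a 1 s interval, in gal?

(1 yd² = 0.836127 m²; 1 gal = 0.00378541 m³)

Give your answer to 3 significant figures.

14.3 km/h × (1/3.6) → 3.97222 m/s
8.31 yd² × 0.836127 → 6.94822 m²
V = v × A × t = 3.97222 m/s × 6.94822 m² × 1 s = 27.5999 m³
27.5999 m³ ÷ (0.00378541 m³/gal) = 7291.13 gal

7290 gal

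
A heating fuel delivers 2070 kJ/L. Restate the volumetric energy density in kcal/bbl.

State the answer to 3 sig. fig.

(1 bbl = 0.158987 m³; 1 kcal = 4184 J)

7.87×10⁴ kcal/bbl

2070 kJ/L × 1000 J/kJ ÷ 0.001 m³/L = 2.07×10⁹ J/m³
2.07×10⁹ J/m³ ÷ 4184 J/kcal × 0.158987 m³/bbl = 78657.5 kcal/bbl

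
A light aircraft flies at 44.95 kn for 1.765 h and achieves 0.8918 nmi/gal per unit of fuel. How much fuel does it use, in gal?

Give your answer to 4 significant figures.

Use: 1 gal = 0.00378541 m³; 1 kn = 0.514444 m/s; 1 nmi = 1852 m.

44.95 kn → 23.1243 m/s
1.765 h → 6354 s
d = v × t = 23.1243 × 6354 = 146932 m
0.8918 nmi/gal → 436310 m/m³
V = d / (distance per unit fuel) = 146932 / 436310 = 0.336761 m³
In gal: 0.336761 / 0.00378541 = 88.9629 gal

88.96 gal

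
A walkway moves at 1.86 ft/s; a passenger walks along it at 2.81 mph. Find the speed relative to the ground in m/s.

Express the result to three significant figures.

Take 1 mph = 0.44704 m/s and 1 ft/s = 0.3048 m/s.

1.86 ft/s × 0.3048 = 0.566928 m/s
2.81 mph × 0.44704 = 1.25618 m/s
Sum: 0.566928 + 1.25618 = 1.82311 m/s

1.82 m/s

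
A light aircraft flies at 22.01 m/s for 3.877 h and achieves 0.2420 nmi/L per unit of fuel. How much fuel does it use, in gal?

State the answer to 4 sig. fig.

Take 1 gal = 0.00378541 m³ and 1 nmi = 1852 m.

181.1 gal

3.877 h → 13957.2 s
d = v × t = 22.01 × 13957.2 = 307198 m
0.2420 nmi/L → 448184 m/m³
V = d / (distance per unit fuel) = 307198 / 448184 = 0.685428 m³
In gal: 0.685428 / 0.00378541 = 181.071 gal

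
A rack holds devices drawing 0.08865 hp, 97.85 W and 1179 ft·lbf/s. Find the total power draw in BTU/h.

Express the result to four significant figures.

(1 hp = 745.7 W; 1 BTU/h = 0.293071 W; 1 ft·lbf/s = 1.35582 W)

0.08865 hp × 745.7 → 66.1063 W
97.85 W (already W)
1179 ft·lbf/s × 1.35582 → 1598.51 W
Combined: 66.1063 + 97.85 + 1598.51 = 1762.47 W
In BTU/h: 1762.47 / 0.293071 = 6013.8 BTU/h

6014 BTU/h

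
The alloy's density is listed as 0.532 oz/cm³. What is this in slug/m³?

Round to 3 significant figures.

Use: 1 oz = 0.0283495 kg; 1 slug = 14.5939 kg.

1030 slug/m³

0.532 oz/cm³ × 0.0283495 kg/oz ÷ 10⁻⁶ m³/cm³ = 15081.9 kg/m³
15081.9 kg/m³ ÷ 14.5939 kg/slug = 1033.44 slug/m³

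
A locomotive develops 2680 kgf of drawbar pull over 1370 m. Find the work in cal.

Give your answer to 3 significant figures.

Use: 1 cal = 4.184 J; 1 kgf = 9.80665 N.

2680 kgf × 9.80665 → 26281.8 N
W = F × d = 26281.8 N × 1370 m = 3.60061×10⁷ J
3.60061×10⁷ J ÷ (4.184 J/cal) = 8.60566×10⁶ cal

8.61×10⁶ cal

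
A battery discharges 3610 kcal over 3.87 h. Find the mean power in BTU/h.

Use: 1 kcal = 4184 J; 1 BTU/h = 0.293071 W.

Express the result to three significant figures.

3700 BTU/h

3610 kcal × 4184 = 1.51042×10⁷ J
3.87 h × 3600 = 13932 s
P = E / t = 1.51042×10⁷ J / 13932 s = 1084.14 W
1084.14 W ÷ (0.293071 W/BTU/h) = 3699.24 BTU/h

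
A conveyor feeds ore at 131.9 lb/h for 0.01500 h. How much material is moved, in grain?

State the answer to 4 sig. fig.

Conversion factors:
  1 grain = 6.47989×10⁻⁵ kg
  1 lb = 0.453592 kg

131.9 lb/h → 0.0166191 kg/s
0.01500 h → 54 s
m = ṁ × t = 0.0166191 × 54 = 0.897431 kg
In grain: 0.897431 / 6.47989×10⁻⁵ = 13849.5 grain

1.385×10⁴ grain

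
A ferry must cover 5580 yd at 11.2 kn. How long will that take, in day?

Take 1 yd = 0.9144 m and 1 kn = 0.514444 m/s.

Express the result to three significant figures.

0.0102 day

5580 yd × 0.9144 → 5102.35 m
11.2 kn × 0.514444 → 5.76177 m/s
t = d / v = 5102.35 m / 5.76177 m/s = 885.553 s
885.553 s ÷ (86400 s/day) = 0.0102495 day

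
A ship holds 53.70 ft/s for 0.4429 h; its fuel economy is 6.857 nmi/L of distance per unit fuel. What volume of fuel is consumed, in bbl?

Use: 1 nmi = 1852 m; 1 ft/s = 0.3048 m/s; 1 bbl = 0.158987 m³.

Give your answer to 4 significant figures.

53.70 ft/s → 16.3678 m/s
0.4429 h → 1594.44 s
d = v × t = 16.3678 × 1594.44 = 26097.5 m
6.857 nmi/L → 1.26992×10⁷ m/m³
V = d / (distance per unit fuel) = 26097.5 / 1.26992×10⁷ = 0.00205505 m³
In bbl: 0.00205505 / 0.158987 = 0.0129259 bbl

0.01293 bbl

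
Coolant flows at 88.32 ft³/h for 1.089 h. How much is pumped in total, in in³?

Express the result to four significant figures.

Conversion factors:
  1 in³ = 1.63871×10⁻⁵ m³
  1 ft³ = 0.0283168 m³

1.662×10⁵ in³

88.32 ft³/h → 6.94705×10⁻⁴ m³/s
1.089 h → 3920.4 s
V = Q × t = 6.94705×10⁻⁴ × 3920.4 = 2.72352 m³
In in³: 2.72352 / 1.63871×10⁻⁵ = 166199 in³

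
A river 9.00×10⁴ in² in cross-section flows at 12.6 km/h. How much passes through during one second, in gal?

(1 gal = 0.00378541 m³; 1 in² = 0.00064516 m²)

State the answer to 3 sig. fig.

5.37×10⁴ gal

12.6 km/h × (1/3.6) → 3.5 m/s
9.00×10⁴ in² × 0.00064516 → 58.0644 m²
V = v × A × t = 3.5 m/s × 58.0644 m² × 1 s = 203.225 m³
203.225 m³ ÷ (0.00378541 m³/gal) = 53686.4 gal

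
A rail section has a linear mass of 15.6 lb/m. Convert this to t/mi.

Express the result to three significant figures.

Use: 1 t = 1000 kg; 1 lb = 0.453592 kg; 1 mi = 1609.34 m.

11.4 t/mi

15.6 lb/m × 0.453592 kg/lb = 7.07604 kg/m
7.07604 kg/m ÷ 1000 kg/t × 1609.34 m/mi = 11.3878 t/mi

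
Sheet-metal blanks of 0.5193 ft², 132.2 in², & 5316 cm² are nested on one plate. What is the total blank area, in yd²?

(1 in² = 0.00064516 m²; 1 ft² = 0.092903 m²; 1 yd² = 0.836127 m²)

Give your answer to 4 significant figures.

0.7955 yd²

0.5193 ft² × 0.092903 → 0.0482445 m²
132.2 in² × 0.00064516 → 0.0852902 m²
5316 cm² × 0.0001 → 0.5316 m²
Combined: 0.0482445 + 0.0852902 + 0.5316 = 0.665135 m²
In yd²: 0.665135 / 0.836127 = 0.795495 yd²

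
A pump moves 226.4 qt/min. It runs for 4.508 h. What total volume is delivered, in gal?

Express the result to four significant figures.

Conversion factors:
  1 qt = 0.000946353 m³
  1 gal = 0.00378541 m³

226.4 qt/min → 0.00357091 m³/s
4.508 h → 16228.8 s
V = Q × t = 0.00357091 × 16228.8 = 57.9516 m³
In gal: 57.9516 / 0.00378541 = 15309.2 gal

1.531×10⁴ gal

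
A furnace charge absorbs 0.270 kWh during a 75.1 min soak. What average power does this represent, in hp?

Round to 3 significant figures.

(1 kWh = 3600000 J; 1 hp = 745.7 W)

0.289 hp

0.270 kWh × 3600000 = 972000 J
75.1 min × 60 = 4506 s
P = E / t = 972000 J / 4506 s = 215.712 W
215.712 W ÷ (745.7 W/hp) = 0.289275 hp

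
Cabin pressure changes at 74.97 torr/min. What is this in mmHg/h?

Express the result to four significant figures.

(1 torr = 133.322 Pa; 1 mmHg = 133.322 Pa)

4498 mmHg/h

74.97 torr/min × 133.322 Pa/torr ÷ 60 s/min = 166.586 Pa/s
166.586 Pa/s ÷ 133.322 Pa/mmHg × 3600 s/h = 4498.2 mmHg/h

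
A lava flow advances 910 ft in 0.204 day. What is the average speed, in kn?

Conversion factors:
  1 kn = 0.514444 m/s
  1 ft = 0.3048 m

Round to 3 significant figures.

910 ft × 0.3048 = 277.368 m
0.204 day × 86400 = 17625.6 s
v = d / t = 277.368 m / 17625.6 s = 0.0157367 m/s
0.0157367 m/s ÷ (0.514444 m/s/kn) = 0.0305897 kn

0.0306 kn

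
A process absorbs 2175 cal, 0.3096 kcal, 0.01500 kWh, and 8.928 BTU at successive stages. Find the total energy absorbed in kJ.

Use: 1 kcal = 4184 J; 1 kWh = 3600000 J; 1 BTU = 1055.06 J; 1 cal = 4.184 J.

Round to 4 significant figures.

73.82 kJ

2175 cal × 4.184 → 9100.2 J
0.3096 kcal × 4184 → 1295.37 J
0.01500 kWh × 3600000 → 54000 J
8.928 BTU × 1055.06 → 9419.58 J
Sum: 9100.2 + 1295.37 + 54000 + 9419.58 = 73815.2 J
In kJ: 73815.2 / 1000 = 73.8152 kJ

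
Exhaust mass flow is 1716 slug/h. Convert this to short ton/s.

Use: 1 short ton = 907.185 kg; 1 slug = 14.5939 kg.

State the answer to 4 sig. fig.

1716 slug/h × 14.5939 kg/slug ÷ 3600 s/h = 6.95643 kg/s
6.95643 kg/s ÷ 907.185 kg/short ton = 0.00766815 short ton/s

0.007668 short ton/s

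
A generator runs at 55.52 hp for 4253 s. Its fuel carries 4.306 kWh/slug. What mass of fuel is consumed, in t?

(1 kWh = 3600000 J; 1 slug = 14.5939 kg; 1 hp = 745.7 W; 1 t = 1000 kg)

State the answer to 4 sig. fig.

55.52 hp → 41401.3 W
E = P × t = 41401.3 × 4253 = 1.7608×10⁸ J
4.306 kWh/slug → 1.0622×10⁶ J/kg
m = E / e_s = 1.7608×10⁸ / 1.0622×10⁶ = 165.769 kg
In t: 165.769 / 1000 = 0.165769 t

0.1658 t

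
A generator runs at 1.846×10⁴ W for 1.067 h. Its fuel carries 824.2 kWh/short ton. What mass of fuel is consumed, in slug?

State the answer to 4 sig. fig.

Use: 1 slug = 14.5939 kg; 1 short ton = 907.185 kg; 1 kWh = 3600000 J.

1.486 slug

1.067 h → 3841.2 s
E = P × t = 18460 × 3841.2 = 7.09086×10⁷ J
824.2 kWh/short ton → 3.27069×10⁶ J/kg
m = E / e_s = 7.09086×10⁷ / 3.27069×10⁶ = 21.68 kg
In slug: 21.68 / 14.5939 = 1.48555 slug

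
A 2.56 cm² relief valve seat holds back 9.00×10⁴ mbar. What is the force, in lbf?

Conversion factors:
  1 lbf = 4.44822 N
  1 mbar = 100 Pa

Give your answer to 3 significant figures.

518 lbf

9.00×10⁴ mbar × 100 = 9×10⁶ Pa
2.56 cm² × 0.0001 = 2.56×10⁻⁴ m²
F = P × A = 9×10⁶ Pa × 2.56×10⁻⁴ m² = 2304 N
2304 N ÷ (4.44822 N/lbf) = 517.96 lbf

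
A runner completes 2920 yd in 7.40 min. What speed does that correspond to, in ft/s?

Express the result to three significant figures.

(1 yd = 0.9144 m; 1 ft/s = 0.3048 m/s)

2920 yd × 0.9144 → 2670.05 m
7.40 min × 60 → 444 s
v = d / t = 2670.05 m / 444 s = 6.01363 m/s
6.01363 m/s ÷ (0.3048 m/s/ft/s) = 19.7298 ft/s

19.7 ft/s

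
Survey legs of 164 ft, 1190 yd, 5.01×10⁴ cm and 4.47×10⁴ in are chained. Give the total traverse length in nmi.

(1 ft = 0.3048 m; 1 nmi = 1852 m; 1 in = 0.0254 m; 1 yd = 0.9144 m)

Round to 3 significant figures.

164 ft × 0.3048 = 49.9872 m
1190 yd × 0.9144 = 1088.14 m
5.01×10⁴ cm × 0.01 = 501 m
4.47×10⁴ in × 0.0254 = 1135.38 m
Combined: 49.9872 + 1088.14 + 501 + 1135.38 = 2774.51 m
In nmi: 2774.51 / 1852 = 1.49812 nmi

1.50 nmi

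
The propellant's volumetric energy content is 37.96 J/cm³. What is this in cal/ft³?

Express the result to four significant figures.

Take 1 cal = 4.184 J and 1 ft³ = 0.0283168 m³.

2.569×10⁵ cal/ft³

37.96 J/cm³ ÷ 10⁻⁶ m³/cm³ = 3.796×10⁷ J/m³
3.796×10⁷ J/m³ ÷ 4.184 J/cal × 0.0283168 m³/ft³ = 256909 cal/ft³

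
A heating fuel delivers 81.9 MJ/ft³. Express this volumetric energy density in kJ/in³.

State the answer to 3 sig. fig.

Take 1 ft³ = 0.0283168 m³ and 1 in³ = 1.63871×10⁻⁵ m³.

47.4 kJ/in³

81.9 MJ/ft³ × 1000000 J/MJ ÷ 0.0283168 m³/ft³ = 2.89228×10⁹ J/m³
2.89228×10⁹ J/m³ ÷ 1000 J/kJ × 1.63871×10⁻⁵ m³/in³ = 47.3961 kJ/in³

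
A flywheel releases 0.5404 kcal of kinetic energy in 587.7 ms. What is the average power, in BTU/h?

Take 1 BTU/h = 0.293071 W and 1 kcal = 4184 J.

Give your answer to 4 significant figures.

0.5404 kcal × 4184 → 2261.03 J
587.7 ms × 0.001 → 0.5877 s
P = E / t = 2261.03 J / 0.5877 s = 3847.25 W
3847.25 W ÷ (0.293071 W/BTU/h) = 13127.4 BTU/h

1.313×10⁴ BTU/h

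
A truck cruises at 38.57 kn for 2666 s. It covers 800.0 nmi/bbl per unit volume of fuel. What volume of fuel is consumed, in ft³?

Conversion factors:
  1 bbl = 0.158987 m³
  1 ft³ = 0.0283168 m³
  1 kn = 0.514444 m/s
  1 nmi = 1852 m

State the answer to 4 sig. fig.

0.2005 ft³

38.57 kn → 19.8421 m/s
d = v × t = 19.8421 × 2666 = 52899 m
800.0 nmi/bbl → 9.319×10⁶ m/m³
V = d / (distance per unit fuel) = 52899 / 9.319×10⁶ = 0.00567647 m³
In ft³: 0.00567647 / 0.0283168 = 0.200463 ft³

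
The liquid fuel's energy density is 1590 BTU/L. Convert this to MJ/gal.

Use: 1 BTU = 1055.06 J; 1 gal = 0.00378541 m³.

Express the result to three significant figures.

1590 BTU/L × 1055.06 J/BTU ÷ 0.001 m³/L = 1.67755×10⁹ J/m³
1.67755×10⁹ J/m³ ÷ 1000000 J/MJ × 0.00378541 m³/gal = 6.35021 MJ/gal

6.35 MJ/gal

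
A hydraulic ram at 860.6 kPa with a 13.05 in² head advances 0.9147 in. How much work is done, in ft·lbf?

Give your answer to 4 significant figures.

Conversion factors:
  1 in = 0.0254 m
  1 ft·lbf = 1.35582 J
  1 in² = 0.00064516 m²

860.6 kPa → 860600 Pa
13.05 in² → 0.00841934 m²
F = P × A = 860600 × 0.00841934 = 7245.68 N
0.9147 in → 0.0232334 m
W = F × d = 7245.68 × 0.0232334 = 168.342 J
In ft·lbf: 168.342 / 1.35582 = 124.162 ft·lbf

124.2 ft·lbf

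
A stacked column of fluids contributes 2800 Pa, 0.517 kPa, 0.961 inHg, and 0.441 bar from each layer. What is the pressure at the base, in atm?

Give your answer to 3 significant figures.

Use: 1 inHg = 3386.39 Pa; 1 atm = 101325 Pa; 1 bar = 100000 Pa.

0.500 atm

2800 Pa (already Pa)
0.517 kPa × 1000 = 517 Pa
0.961 inHg × 3386.39 = 3254.32 Pa
0.441 bar × 100000 = 44100 Pa
Combined: 2800 + 517 + 3254.32 + 44100 = 50671.3 Pa
In atm: 50671.3 / 101325 = 0.500087 atm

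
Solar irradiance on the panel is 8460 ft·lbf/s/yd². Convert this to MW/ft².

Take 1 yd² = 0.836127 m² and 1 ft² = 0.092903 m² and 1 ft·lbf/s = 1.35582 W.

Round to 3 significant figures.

8460 ft·lbf/s/yd² × 1.35582 W/ft·lbf/s ÷ 0.836127 m²/yd² = 13718.3 W/m²
13718.3 W/m² ÷ 1000000 W/MW × 0.092903 m²/ft² = 0.00127447 MW/ft²

0.00127 MW/ft²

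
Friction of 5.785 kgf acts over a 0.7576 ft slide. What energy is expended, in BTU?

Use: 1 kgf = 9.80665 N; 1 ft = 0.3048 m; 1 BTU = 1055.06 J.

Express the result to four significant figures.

5.785 kgf × 9.80665 → 56.7315 N
0.7576 ft × 0.3048 → 0.230916 m
W = F × d = 56.7315 N × 0.230916 m = 13.1002 J
13.1002 J ÷ (1055.06 J/BTU) = 0.0124165 BTU

0.01242 BTU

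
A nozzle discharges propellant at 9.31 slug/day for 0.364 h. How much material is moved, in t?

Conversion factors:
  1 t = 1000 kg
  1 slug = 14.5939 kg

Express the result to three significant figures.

0.00206 t

9.31 slug/day → 0.00157256 kg/s
0.364 h → 1310.4 s
m = ṁ × t = 0.00157256 × 1310.4 = 2.06068 kg
In t: 2.06068 / 1000 = 0.00206068 t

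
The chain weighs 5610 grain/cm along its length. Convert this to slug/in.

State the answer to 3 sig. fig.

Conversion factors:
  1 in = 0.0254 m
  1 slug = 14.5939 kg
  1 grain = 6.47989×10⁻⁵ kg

0.0633 slug/in

5610 grain/cm × 6.47989×10⁻⁵ kg/grain ÷ 0.01 m/cm = 36.3522 kg/m
36.3522 kg/m ÷ 14.5939 kg/slug × 0.0254 m/in = 0.0632693 slug/in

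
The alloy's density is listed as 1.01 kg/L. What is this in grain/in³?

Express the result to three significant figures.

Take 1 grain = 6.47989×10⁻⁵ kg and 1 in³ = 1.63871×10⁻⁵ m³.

255 grain/in³

1.01 kg/L ÷ 0.001 m³/L = 1010 kg/m³
1010 kg/m³ ÷ 6.47989×10⁻⁵ kg/grain × 1.63871×10⁻⁵ m³/in³ = 255.421 grain/in³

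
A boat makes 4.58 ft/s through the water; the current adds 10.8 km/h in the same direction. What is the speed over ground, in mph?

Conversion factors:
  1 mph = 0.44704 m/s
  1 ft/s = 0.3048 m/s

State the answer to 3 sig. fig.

9.83 mph

4.58 ft/s × 0.3048 = 1.39598 m/s
10.8 km/h × (1/3.6) = 3 m/s
Total: 1.39598 + 3 = 4.39598 m/s
In mph: 4.39598 / 0.44704 = 9.83353 mph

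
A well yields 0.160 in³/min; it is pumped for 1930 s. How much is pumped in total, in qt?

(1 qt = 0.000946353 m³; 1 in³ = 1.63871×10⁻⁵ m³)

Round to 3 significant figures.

0.160 in³/min → 4.36989×10⁻⁸ m³/s
V = Q × t = 4.36989×10⁻⁸ × 1930 = 8.43389×10⁻⁵ m³
In qt: 8.43389×10⁻⁵ / 0.000946353 = 0.0891199 qt

0.0891 qt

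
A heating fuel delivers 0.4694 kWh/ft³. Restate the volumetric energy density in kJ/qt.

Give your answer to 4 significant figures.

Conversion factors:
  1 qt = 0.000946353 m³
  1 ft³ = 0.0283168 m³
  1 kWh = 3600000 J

0.4694 kWh/ft³ × 3600000 J/kWh ÷ 0.0283168 m³/ft³ = 5.96762×10⁷ J/m³
5.96762×10⁷ J/m³ ÷ 1000 J/kJ × 0.000946353 m³/qt = 56.4748 kJ/qt

56.47 kJ/qt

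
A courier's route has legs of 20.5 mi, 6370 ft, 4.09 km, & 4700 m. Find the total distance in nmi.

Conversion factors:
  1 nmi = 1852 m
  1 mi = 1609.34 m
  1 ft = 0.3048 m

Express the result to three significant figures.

20.5 mi × 1609.34 = 32991.5 m
6370 ft × 0.3048 = 1941.58 m
4.09 km × 1000 = 4090 m
4700 m (already m)
Sum: 32991.5 + 1941.58 + 4090 + 4700 = 43723.1 m
In nmi: 43723.1 / 1852 = 23.6086 nmi

23.6 nmi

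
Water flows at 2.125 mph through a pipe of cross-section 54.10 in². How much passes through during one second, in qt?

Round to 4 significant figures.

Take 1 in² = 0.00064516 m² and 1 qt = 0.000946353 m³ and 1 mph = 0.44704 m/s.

35.04 qt

2.125 mph × 0.44704 → 0.94996 m/s
54.10 in² × 0.00064516 → 0.0349032 m²
V = v × A × t = 0.94996 m/s × 0.0349032 m² × 1 s = 0.0331566 m³
0.0331566 m³ ÷ (0.000946353 m³/qt) = 35.0362 qt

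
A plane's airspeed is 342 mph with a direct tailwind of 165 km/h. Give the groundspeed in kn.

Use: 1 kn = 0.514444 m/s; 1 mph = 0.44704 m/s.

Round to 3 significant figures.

386 kn

342 mph × 0.44704 → 152.888 m/s
165 km/h × (1/3.6) → 45.8333 m/s
Total: 152.888 + 45.8333 = 198.721 m/s
In kn: 198.721 / 0.514444 = 386.283 kn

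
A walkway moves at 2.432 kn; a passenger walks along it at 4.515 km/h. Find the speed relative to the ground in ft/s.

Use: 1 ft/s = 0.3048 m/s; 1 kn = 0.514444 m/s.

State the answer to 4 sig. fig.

2.432 kn × 0.514444 = 1.25113 m/s
4.515 km/h × (1/3.6) = 1.25417 m/s
Sum: 1.25113 + 1.25417 = 2.5053 m/s
In ft/s: 2.5053 / 0.3048 = 8.21949 ft/s

8.219 ft/s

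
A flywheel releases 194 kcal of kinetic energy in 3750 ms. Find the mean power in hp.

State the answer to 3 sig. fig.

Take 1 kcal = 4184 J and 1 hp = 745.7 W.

290 hp

194 kcal × 4184 = 811696 J
3750 ms × 0.001 = 3.75 s
P = E / t = 811696 J / 3.75 s = 216452 W
216452 W ÷ (745.7 W/hp) = 290.267 hp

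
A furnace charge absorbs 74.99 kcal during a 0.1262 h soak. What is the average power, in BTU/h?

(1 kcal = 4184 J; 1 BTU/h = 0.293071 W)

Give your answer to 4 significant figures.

2356 BTU/h

74.99 kcal × 4184 = 313758 J
0.1262 h × 3600 = 454.32 s
P = E / t = 313758 J / 454.32 s = 690.61 W
690.61 W ÷ (0.293071 W/BTU/h) = 2356.46 BTU/h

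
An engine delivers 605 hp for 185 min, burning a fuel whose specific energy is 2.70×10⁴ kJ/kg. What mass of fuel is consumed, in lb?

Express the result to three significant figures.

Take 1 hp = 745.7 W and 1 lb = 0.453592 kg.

605 hp → 451148 W
185 min → 11100 s
E = P × t = 451148 × 11100 = 5.00774×10⁹ J
2.70×10⁴ kJ/kg → 2.7×10⁷ J/kg
m = E / e_s = 5.00774×10⁹ / 2.7×10⁷ = 185.472 kg
In lb: 185.472 / 0.453592 = 408.896 lb

409 lb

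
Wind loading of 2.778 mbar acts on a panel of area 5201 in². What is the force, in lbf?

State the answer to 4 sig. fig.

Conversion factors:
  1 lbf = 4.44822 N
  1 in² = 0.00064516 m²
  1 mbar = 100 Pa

2.778 mbar × 100 → 277.8 Pa
5201 in² × 0.00064516 → 3.35548 m²
F = P × A = 277.8 Pa × 3.35548 m² = 932.152 N
932.152 N ÷ (4.44822 N/lbf) = 209.556 lbf

209.6 lbf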